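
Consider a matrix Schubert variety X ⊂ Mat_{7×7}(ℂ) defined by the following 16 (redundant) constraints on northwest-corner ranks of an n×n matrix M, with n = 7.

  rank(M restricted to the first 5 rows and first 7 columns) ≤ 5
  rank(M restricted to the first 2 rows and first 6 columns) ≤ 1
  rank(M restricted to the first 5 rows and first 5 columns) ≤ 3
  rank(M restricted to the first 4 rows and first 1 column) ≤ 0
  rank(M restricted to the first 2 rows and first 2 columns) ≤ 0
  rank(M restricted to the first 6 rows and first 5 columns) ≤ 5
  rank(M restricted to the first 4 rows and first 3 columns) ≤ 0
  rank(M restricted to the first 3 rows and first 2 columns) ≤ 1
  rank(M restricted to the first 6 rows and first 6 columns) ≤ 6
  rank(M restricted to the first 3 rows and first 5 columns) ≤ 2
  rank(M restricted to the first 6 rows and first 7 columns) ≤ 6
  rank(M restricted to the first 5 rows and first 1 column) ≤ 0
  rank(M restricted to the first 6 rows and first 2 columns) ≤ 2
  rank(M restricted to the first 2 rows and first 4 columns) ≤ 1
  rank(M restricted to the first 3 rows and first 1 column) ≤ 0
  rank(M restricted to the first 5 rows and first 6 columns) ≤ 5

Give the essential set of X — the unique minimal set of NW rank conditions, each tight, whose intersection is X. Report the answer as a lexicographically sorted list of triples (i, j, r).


Reconstructing r_w from the 16 given conditions:

  0 0 0 1 1 1 1
  0 0 0 1 1 1 2
  0 0 0 1 2 2 3
  0 0 0 1 2 3 4
  0 1 1 2 3 4 5
  1 2 2 3 4 5 6
  1 2 3 4 5 6 7

giving w = (4, 7, 5, 6, 2, 1, 3) via Δ²R.

Rothe diagram D(w) (15 cells), 3 SE-corners (essential conditions):

[(2, 6, 1), (4, 3, 0), (5, 1, 0)]


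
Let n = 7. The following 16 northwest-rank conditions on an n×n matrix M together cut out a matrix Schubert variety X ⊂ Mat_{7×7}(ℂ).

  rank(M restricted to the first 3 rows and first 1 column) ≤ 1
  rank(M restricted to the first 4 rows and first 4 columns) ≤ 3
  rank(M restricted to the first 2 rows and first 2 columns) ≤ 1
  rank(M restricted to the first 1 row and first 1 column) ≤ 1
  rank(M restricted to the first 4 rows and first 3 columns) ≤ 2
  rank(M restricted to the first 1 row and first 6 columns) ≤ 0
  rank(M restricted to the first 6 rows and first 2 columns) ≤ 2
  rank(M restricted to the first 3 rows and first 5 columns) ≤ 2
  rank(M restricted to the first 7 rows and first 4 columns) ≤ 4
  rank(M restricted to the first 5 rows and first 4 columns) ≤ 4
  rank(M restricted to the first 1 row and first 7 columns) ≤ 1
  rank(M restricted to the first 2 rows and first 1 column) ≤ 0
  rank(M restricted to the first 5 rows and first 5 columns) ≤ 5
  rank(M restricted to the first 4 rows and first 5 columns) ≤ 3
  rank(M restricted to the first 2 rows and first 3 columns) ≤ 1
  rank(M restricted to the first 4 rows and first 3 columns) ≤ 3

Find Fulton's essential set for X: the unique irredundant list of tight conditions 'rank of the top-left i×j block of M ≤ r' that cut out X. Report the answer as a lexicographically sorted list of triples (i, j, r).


Propagating the 16 rank bounds to every northwest block:

  0, 0, 0, 0, 0, 0, 1
  0, 1, 1, 1, 1, 1, 2
  1, 2, 2, 2, 2, 2, 3
  1, 2, 2, 3, 3, 3, 4
  1, 2, 3, 4, 4, 4, 5
  1, 2, 3, 4, 5, 5, 6
  1, 2, 3, 4, 5, 6, 7

hence w(1..7) = (7, 2, 1, 4, 3, 5, 6).

ℓ(w)=8; the 3 essential cells (i,j,r):

[(1, 6, 0), (2, 1, 0), (4, 3, 2)]


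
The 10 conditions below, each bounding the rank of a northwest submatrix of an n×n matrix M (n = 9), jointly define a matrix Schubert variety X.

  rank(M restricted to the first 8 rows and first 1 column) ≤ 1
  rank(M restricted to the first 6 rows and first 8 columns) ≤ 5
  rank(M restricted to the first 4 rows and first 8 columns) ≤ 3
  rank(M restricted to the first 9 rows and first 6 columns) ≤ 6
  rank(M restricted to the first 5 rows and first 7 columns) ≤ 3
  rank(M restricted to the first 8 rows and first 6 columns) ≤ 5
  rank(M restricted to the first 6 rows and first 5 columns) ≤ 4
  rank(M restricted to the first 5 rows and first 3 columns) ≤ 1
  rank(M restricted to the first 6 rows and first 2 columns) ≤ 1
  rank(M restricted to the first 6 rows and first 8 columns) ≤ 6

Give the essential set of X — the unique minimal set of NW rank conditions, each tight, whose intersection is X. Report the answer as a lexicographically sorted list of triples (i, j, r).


Rank table r_w(9×9) implied by the 10 constraints:

  i=1: 1, 1, 1, 1, 1, 1, 1, 1, 1
  i=2: 1, 1, 1, 2, 2, 2, 2, 2, 2
  i=3: 1, 1, 1, 2, 3, 3, 3, 3, 3
  i=4: 1, 1, 1, 2, 3, 3, 3, 3, 4
  i=5: 1, 1, 1, 2, 3, 3, 3, 4, 5
  i=6: 1, 1, 2, 3, 4, 4, 4, 5, 6
  i=7: 1, 2, 3, 4, 5, 5, 5, 6, 7
  i=8: 1, 2, 3, 4, 5, 5, 6, 7, 8
  i=9: 1, 2, 3, 4, 5, 6, 7, 8, 9

so w = (1, 4, 5, 9, 8, 3, 2, 7, 6).

ℓ(w)=15; the 5 essential cells (i,j,r):

[(4, 8, 3), (5, 3, 1), (5, 7, 3), (6, 2, 1), (8, 6, 5)]


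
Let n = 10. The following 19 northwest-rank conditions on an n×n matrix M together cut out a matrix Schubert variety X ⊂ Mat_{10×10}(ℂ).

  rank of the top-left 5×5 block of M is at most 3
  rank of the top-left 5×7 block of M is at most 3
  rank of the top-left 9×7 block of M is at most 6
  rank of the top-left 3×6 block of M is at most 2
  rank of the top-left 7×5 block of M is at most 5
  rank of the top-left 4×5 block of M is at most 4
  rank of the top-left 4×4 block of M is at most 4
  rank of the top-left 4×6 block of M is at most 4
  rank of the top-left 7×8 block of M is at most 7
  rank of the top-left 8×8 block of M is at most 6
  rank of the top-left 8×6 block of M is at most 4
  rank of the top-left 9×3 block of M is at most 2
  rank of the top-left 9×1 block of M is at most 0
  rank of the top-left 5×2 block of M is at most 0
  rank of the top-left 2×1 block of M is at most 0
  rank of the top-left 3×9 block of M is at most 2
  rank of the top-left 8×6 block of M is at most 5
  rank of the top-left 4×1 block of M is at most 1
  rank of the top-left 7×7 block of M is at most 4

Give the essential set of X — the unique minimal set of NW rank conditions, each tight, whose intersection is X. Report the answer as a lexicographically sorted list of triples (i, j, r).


Reconstructing r_w from the 19 given conditions:

  0, 0, 1, 1, 1, 1, 1, 1, 1, 1
  0, 0, 1, 2, 2, 2, 2, 2, 2, 2
  0, 0, 1, 2, 2, 2, 2, 2, 2, 3
  0, 0, 1, 2, 3, 3, 3, 3, 3, 4
  0, 0, 1, 2, 3, 3, 3, 4, 4, 5
  0, 1, 2, 3, 4, 4, 4, 5, 5, 6
  0, 1, 2, 3, 4, 4, 4, 5, 6, 7
  0, 1, 2, 3, 4, 4, 5, 6, 7, 8
  0, 1, 2, 3, 4, 5, 6, 7, 8, 9
  1, 2, 3, 4, 5, 6, 7, 8, 9, 10

reading off 1-entries of Δ²R: w = (3, 4, 10, 5, 8, 2, 9, 7, 6, 1).

6 SE-corners of the 24-cell Rothe diagram give Ess(w):

[(3, 9, 2), (5, 2, 0), (5, 7, 3), (7, 7, 4), (8, 6, 4), (9, 1, 0)]


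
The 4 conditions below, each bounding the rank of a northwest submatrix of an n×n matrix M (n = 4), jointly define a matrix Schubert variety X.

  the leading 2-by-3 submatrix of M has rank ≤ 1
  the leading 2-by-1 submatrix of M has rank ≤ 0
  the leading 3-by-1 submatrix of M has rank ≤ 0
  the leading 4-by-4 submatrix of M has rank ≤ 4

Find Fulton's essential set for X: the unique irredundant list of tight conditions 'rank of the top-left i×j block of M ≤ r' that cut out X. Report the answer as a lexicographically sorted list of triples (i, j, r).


Recovering R(i,j) via the rank-extension bound from the 4 conditions:

  i=1: 0  1  1  1
  i=2: 0  1  1  2
  i=3: 0  1  2  3
  i=4: 1  2  3  4

hence w(1..4) = (2, 4, 3, 1).

D(w) has 4 cells with 2 SE-corners; essential set:

[(2, 3, 1), (3, 1, 0)]


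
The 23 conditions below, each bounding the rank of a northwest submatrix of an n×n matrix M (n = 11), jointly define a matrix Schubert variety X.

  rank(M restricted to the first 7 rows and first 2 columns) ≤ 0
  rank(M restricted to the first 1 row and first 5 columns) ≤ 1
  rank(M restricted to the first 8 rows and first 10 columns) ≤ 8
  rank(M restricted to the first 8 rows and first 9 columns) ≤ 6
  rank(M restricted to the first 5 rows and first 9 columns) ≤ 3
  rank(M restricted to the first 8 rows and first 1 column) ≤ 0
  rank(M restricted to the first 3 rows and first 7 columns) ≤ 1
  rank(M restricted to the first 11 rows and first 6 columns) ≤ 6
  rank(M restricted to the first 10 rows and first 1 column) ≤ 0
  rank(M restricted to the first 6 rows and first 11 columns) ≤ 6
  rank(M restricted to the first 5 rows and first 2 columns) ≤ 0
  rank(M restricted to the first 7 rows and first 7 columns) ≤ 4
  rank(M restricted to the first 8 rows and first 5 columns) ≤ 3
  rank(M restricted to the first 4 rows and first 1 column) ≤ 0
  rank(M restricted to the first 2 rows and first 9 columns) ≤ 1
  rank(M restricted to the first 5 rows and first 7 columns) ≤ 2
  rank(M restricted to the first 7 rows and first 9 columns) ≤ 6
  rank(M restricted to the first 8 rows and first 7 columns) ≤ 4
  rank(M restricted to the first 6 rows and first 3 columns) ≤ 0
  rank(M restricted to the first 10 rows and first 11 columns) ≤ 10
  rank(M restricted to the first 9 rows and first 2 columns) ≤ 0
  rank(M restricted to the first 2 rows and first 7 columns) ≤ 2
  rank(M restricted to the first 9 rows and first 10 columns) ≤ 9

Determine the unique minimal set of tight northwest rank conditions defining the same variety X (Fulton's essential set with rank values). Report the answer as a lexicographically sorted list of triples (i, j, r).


Propagating the 23 rank bounds to every northwest block:

  i=1: 0 | 0 | 0 | 1 | 1 | 1 | 1 | 1 | 1 | 1 | 1
  i=2: 0 | 0 | 0 | 1 | 1 | 1 | 1 | 1 | 1 | 2 | 2
  i=3: 0 | 0 | 0 | 1 | 1 | 1 | 1 | 2 | 2 | 3 | 3
  i=4: 0 | 0 | 0 | 1 | 2 | 2 | 2 | 3 | 3 | 4 | 4
  i=5: 0 | 0 | 0 | 1 | 2 | 2 | 2 | 3 | 3 | 4 | 5
  i=6: 0 | 0 | 0 | 1 | 2 | 3 | 3 | 4 | 4 | 5 | 6
  i=7: 0 | 0 | 1 | 2 | 3 | 4 | 4 | 5 | 5 | 6 | 7
  i=8: 0 | 0 | 1 | 2 | 3 | 4 | 4 | 5 | 6 | 7 | 8
  i=9: 0 | 0 | 1 | 2 | 3 | 4 | 5 | 6 | 7 | 8 | 9
  i=10: 0 | 1 | 2 | 3 | 4 | 5 | 6 | 7 | 8 | 9 | 10
  i=11: 1 | 2 | 3 | 4 | 5 | 6 | 7 | 8 | 9 | 10 | 11

hence w(1..11) = (4, 10, 8, 5, 11, 6, 3, 9, 7, 2, 1).

D(w) has 37 cells with 8 SE-corners; essential set:

[(2, 9, 1), (3, 7, 1), (5, 7, 2), (5, 9, 3), (6, 3, 0), (8, 7, 4), (9, 2, 0), (10, 1, 0)]


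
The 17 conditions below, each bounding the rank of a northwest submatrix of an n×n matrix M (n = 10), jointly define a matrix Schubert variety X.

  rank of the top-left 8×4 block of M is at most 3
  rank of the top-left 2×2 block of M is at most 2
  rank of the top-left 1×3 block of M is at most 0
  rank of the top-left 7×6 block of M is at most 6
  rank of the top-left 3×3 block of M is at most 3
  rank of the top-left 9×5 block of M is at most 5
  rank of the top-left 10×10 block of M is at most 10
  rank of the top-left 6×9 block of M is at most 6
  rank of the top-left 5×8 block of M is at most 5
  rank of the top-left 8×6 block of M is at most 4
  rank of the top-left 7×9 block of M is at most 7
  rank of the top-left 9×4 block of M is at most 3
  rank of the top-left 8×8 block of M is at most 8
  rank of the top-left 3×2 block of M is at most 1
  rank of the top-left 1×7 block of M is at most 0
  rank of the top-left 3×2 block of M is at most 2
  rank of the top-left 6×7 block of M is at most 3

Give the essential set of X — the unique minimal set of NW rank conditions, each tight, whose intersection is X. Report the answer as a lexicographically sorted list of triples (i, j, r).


Reconstructing r_w from the 17 given conditions:

  row 1: 0  0  0  0  0  0  0  1  1  1
  row 2: 1  1  1  1  1  1  1  2  2  2
  row 3: 1  1  2  2  2  2  2  3  3  3
  row 4: 1  2  3  3  3  3  3  4  4  4
  row 5: 1  2  3  3  3  3  3  4  5  5
  row 6: 1  2  3  3  3  3  3  4  5  6
  row 7: 1  2  3  3  4  4  4  5  6  7
  row 8: 1  2  3  3  4  4  5  6  7  8
  row 9: 1  2  3  3  4  5  6  7  8  9
  row 10: 1  2  3  4  5  6  7  8  9  10

second differences of R give the permutation w = (8, 1, 3, 2, 9, 10, 5, 7, 6, 4).

Rothe diagram D(w) (20 cells), 5 SE-corners (essential conditions):

[(1, 7, 0), (3, 2, 1), (6, 7, 3), (8, 6, 4), (9, 4, 3)]


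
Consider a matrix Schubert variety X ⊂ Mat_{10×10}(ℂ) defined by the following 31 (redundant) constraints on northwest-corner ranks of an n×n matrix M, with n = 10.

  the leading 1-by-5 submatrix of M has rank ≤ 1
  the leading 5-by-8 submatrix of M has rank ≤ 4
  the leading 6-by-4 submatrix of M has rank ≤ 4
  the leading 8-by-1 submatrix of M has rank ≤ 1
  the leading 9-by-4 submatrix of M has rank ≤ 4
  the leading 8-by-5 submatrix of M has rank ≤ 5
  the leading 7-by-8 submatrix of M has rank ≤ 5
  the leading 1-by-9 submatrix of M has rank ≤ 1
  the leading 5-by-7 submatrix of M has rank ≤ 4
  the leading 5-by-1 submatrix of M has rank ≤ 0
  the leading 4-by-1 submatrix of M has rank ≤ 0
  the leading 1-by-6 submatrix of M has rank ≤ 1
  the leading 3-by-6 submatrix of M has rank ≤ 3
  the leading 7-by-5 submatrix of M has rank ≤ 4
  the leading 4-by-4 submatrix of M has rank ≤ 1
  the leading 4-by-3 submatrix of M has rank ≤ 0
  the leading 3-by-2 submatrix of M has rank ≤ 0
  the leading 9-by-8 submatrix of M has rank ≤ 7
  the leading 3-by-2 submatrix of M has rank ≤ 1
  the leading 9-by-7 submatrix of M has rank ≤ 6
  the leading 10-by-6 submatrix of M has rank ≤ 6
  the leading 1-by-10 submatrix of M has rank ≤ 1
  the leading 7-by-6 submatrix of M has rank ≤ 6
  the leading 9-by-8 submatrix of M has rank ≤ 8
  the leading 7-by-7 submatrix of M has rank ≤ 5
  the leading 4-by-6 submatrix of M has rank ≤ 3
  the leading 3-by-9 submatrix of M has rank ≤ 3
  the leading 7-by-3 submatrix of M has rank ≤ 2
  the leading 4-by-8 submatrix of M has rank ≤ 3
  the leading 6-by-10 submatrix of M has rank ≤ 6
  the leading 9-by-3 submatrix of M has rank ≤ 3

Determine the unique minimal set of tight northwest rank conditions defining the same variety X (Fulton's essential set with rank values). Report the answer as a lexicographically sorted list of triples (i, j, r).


Computing R[i][j] = min implied NW-rank bound (n=10, 31 conditions):

  R[1]: 0 0 0 1 1 1 1 1 1 1
  R[2]: 0 0 0 1 2 2 2 2 2 2
  R[3]: 0 0 0 1 2 3 3 3 3 3
  R[4]: 0 0 0 1 2 3 3 3 4 4
  R[5]: 0 1 1 2 3 4 4 4 5 5
  R[6]: 1 2 2 3 4 5 5 5 6 6
  R[7]: 1 2 2 3 4 5 5 5 6 7
  R[8]: 1 2 3 4 5 6 6 6 7 8
  R[9]: 1 2 3 4 5 6 6 7 8 9
  R[10]: 1 2 3 4 5 6 7 8 9 10

so w = (4, 5, 6, 9, 2, 1, 10, 3, 8, 7).

D(w) has 19 cells with 6 SE-corners; essential set:

[(4, 3, 0), (4, 8, 3), (5, 1, 0), (7, 3, 2), (7, 8, 5), (9, 7, 6)]


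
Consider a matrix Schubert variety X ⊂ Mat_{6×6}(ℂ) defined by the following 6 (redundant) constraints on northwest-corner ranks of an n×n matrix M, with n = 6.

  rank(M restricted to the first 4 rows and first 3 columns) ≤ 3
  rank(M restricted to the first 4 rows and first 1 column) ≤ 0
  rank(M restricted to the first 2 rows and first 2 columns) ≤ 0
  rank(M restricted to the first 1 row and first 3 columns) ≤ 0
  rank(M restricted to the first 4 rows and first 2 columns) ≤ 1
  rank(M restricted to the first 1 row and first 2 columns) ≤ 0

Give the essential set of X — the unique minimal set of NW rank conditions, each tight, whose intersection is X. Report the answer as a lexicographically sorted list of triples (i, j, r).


Rank table r_w(6×6) implied by the 6 constraints:

  0 0 0 1 1 1
  0 0 1 2 2 2
  0 1 2 3 3 3
  0 1 2 3 4 4
  1 2 3 4 5 5
  1 2 3 4 5 6

the unique w with this rank table is (4, 3, 2, 5, 1, 6).

Fulton essential set (3 of the 7 Rothe cells):

[(1, 3, 0), (2, 2, 0), (4, 1, 0)]


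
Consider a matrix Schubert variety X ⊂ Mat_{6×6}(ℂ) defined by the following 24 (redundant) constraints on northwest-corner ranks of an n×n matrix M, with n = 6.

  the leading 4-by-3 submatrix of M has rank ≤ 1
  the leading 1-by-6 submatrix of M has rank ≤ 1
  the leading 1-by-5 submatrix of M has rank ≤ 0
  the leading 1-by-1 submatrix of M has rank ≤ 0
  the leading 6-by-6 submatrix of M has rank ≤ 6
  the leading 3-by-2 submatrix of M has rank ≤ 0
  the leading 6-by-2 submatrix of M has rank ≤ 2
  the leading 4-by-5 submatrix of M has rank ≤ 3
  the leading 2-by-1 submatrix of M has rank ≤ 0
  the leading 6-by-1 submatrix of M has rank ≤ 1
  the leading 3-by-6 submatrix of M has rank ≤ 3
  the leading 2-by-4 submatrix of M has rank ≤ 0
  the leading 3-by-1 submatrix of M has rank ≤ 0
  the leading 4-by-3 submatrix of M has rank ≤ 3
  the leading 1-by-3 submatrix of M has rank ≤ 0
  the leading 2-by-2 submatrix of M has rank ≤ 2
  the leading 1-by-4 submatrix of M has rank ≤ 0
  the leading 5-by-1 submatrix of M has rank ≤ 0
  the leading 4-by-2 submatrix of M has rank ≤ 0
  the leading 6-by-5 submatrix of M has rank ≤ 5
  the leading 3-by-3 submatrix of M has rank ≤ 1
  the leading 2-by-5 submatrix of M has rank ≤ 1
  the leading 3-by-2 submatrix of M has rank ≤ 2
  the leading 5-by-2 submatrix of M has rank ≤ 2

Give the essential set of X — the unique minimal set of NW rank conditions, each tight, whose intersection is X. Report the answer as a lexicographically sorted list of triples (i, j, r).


Recovering R(i,j) via the rank-extension bound from the 24 conditions:

  R[1]: 0 | 0 | 0 | 0 | 0 | 1
  R[2]: 0 | 0 | 0 | 0 | 1 | 2
  R[3]: 0 | 0 | 1 | 1 | 2 | 3
  R[4]: 0 | 0 | 1 | 2 | 3 | 4
  R[5]: 0 | 1 | 2 | 3 | 4 | 5
  R[6]: 1 | 2 | 3 | 4 | 5 | 6

reading off 1-entries of Δ²R: w = (6, 5, 3, 4, 2, 1).

Rothe diagram D(w) (14 cells), 4 SE-corners (essential conditions):

[(1, 5, 0), (2, 4, 0), (4, 2, 0), (5, 1, 0)]


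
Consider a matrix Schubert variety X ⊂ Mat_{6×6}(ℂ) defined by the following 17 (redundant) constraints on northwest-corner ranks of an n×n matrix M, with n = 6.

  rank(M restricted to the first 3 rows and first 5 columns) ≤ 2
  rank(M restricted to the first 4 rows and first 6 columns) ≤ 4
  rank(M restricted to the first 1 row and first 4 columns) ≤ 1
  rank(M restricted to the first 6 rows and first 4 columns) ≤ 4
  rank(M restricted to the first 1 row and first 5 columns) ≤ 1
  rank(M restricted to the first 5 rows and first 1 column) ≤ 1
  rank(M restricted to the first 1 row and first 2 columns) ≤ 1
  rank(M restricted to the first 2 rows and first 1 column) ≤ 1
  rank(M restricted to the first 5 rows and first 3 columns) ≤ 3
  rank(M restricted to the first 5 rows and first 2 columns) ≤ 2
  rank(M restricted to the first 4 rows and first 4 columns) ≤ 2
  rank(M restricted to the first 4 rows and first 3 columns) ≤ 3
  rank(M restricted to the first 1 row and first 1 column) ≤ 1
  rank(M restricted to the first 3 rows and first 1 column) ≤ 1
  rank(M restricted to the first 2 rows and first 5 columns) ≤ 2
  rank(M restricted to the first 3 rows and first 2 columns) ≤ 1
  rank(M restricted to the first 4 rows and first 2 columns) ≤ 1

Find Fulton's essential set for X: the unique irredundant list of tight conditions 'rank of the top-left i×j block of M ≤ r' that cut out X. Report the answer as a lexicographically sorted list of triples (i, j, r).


Propagating the 17 rank bounds to every northwest block:

  R[1]: 1 | 1 | 1 | 1 | 1 | 1
  R[2]: 1 | 1 | 2 | 2 | 2 | 2
  R[3]: 1 | 1 | 2 | 2 | 2 | 3
  R[4]: 1 | 1 | 2 | 2 | 3 | 4
  R[5]: 1 | 2 | 3 | 3 | 4 | 5
  R[6]: 1 | 2 | 3 | 4 | 5 | 6

reading off 1-entries of Δ²R: w = (1, 3, 6, 5, 2, 4).

Rothe diagram D(w) (6 cells), 3 SE-corners (essential conditions):

[(3, 5, 2), (4, 2, 1), (4, 4, 2)]


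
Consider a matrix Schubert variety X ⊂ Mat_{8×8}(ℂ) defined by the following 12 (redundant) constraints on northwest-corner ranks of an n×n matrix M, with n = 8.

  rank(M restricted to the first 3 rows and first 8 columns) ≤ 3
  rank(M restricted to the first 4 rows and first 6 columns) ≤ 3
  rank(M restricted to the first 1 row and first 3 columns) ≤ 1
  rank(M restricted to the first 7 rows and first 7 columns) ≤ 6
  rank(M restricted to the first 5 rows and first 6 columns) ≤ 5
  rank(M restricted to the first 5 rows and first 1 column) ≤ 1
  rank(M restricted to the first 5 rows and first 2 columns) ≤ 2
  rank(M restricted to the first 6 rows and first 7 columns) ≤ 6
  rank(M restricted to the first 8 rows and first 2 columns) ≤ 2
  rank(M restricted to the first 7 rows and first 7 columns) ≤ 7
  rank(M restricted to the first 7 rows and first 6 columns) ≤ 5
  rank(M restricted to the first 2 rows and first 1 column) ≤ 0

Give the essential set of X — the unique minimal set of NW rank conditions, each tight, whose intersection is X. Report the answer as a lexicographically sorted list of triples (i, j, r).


Reconstructing r_w from the 12 given conditions:

  i=1: 0 | 1 | 1 | 1 | 1 | 1 | 1 | 1
  i=2: 0 | 1 | 2 | 2 | 2 | 2 | 2 | 2
  i=3: 1 | 2 | 3 | 3 | 3 | 3 | 3 | 3
  i=4: 1 | 2 | 3 | 3 | 3 | 3 | 4 | 4
  i=5: 1 | 2 | 3 | 4 | 4 | 4 | 5 | 5
  i=6: 1 | 2 | 3 | 4 | 5 | 5 | 6 | 6
  i=7: 1 | 2 | 3 | 4 | 5 | 5 | 6 | 7
  i=8: 1 | 2 | 3 | 4 | 5 | 6 | 7 | 8

giving w = (2, 3, 1, 7, 4, 5, 8, 6) via Δ²R.

|D(w)|=6, |Ess(w)|=3:

[(2, 1, 0), (4, 6, 3), (7, 6, 5)]


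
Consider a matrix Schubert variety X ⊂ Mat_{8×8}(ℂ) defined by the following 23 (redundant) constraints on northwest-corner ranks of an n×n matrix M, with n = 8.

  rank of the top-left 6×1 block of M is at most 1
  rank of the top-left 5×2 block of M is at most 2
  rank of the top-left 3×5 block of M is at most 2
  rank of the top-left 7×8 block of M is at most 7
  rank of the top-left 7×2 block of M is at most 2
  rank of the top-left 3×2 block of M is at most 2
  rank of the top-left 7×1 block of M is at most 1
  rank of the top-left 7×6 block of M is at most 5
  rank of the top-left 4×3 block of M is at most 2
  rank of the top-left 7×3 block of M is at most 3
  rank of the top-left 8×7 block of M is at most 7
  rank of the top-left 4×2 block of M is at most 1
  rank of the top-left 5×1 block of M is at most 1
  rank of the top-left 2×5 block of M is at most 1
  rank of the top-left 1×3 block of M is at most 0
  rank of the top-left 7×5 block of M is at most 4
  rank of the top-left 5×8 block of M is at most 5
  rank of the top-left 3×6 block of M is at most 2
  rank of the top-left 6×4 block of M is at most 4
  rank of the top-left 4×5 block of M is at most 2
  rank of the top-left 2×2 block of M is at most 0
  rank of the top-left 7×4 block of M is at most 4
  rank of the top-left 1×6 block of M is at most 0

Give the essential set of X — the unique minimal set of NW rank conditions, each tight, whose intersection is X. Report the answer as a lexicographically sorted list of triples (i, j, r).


Propagating the 23 rank bounds to every northwest block:

  row 1: 0 0 0 0 0 0 1 1
  row 2: 0 0 1 1 1 1 2 2
  row 3: 1 1 2 2 2 2 3 3
  row 4: 1 1 2 2 2 3 4 4
  row 5: 1 2 3 3 3 4 5 5
  row 6: 1 2 3 4 4 5 6 6
  row 7: 1 2 3 4 4 5 6 7
  row 8: 1 2 3 4 5 6 7 8

so w = (7, 3, 1, 6, 2, 4, 8, 5).

ℓ(w)=12; the 5 essential cells (i,j,r):

[(1, 6, 0), (2, 2, 0), (4, 2, 1), (4, 5, 2), (7, 5, 4)]


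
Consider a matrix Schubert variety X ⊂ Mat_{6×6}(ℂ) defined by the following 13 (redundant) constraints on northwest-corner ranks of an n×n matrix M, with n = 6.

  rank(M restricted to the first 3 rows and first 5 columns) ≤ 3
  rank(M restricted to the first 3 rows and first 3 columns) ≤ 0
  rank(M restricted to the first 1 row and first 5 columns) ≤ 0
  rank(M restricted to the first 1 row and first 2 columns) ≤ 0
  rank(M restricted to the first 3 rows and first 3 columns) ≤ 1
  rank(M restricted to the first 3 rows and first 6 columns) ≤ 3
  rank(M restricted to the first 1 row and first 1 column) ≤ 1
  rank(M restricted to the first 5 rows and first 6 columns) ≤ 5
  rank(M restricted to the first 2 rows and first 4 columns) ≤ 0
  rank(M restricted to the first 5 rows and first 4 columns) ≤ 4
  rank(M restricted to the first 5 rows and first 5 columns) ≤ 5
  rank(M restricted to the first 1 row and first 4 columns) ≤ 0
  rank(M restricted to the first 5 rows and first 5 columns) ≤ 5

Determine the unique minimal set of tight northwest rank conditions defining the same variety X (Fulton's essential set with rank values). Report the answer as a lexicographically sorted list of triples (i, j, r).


The tightest implied rank at each (i,j), from the 13 conditions:

  i=1: 0 | 0 | 0 | 0 | 0 | 1
  i=2: 0 | 0 | 0 | 0 | 1 | 2
  i=3: 0 | 0 | 0 | 1 | 2 | 3
  i=4: 1 | 1 | 1 | 2 | 3 | 4
  i=5: 1 | 2 | 2 | 3 | 4 | 5
  i=6: 1 | 2 | 3 | 4 | 5 | 6

hence w(1..6) = (6, 5, 4, 1, 2, 3).

3 SE-corners of the 12-cell Rothe diagram give Ess(w):

[(1, 5, 0), (2, 4, 0), (3, 3, 0)]


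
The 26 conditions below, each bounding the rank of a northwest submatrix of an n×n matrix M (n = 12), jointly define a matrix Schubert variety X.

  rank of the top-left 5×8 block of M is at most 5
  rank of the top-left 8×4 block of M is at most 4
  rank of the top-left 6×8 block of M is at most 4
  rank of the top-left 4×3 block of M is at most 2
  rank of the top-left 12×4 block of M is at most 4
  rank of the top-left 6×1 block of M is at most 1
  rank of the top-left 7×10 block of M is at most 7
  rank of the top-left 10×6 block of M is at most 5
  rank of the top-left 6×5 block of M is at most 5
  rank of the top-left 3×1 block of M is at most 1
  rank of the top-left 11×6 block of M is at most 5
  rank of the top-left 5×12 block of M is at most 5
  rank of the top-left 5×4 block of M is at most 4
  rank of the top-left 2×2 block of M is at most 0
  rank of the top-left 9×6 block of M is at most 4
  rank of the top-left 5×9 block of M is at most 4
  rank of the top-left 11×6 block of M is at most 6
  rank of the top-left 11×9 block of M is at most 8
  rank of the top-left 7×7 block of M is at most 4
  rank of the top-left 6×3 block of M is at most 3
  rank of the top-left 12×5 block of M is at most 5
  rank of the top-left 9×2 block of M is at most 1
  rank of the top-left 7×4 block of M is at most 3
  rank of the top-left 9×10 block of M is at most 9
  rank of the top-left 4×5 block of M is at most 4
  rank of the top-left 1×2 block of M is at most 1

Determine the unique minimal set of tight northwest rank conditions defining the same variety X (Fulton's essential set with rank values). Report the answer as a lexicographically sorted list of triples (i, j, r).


Propagating the 26 rank bounds to every northwest block:

  R[1]: 0  0  1  1  1  1  1  1  1  1  1  1
  R[2]: 0  0  1  2  2  2  2  2  2  2  2  2
  R[3]: 1  1  2  3  3  3  3  3  3  3  3  3
  R[4]: 1  1  2  3  4  4  4  4  4  4  4  4
  R[5]: 1  1  2  3  4  4  4  4  4  5  5  5
  R[6]: 1  1  2  3  4  4  4  4  5  6  6  6
  R[7]: 1  1  2  3  4  4  4  5  6  7  7  7
  R[8]: 1  1  2  3  4  4  5  6  7  8  8  8
  R[9]: 1  1  2  3  4  4  5  6  7  8  9  9
  R[10]: 1  2  3  4  5  5  6  7  8  9  10  10
  R[11]: 1  2  3  4  5  5  6  7  8  9  10  11
  R[12]: 1  2  3  4  5  6  7  8  9  10  11  12

hence w(1..12) = (3, 4, 1, 5, 10, 9, 8, 7, 11, 2, 12, 6).

D(w) has 22 cells with 7 SE-corners; essential set:

[(2, 2, 0), (5, 9, 4), (6, 8, 4), (7, 7, 4), (9, 2, 1), (9, 6, 4), (11, 6, 5)]


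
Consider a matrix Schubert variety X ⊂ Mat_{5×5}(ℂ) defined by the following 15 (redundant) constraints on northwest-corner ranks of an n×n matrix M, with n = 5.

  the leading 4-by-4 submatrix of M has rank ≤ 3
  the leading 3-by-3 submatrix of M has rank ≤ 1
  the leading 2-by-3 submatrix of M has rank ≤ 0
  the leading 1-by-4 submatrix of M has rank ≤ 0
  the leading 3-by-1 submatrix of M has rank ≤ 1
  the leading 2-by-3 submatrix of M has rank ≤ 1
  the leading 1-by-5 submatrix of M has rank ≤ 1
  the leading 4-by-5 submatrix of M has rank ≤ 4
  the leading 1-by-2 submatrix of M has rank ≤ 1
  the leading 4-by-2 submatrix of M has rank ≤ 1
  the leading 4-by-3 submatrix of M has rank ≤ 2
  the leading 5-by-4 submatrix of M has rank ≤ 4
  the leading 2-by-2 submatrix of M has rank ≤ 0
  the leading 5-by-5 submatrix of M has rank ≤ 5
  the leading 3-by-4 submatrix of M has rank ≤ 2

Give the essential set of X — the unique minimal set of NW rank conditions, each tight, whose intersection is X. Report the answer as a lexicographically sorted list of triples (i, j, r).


Rank table r_w(5×5) implied by the 15 constraints:

  i=1: 0, 0, 0, 0, 1
  i=2: 0, 0, 0, 1, 2
  i=3: 1, 1, 1, 2, 3
  i=4: 1, 1, 2, 3, 4
  i=5: 1, 2, 3, 4, 5

hence w(1..5) = (5, 4, 1, 3, 2).

D(w) has 8 cells with 3 SE-corners; essential set:

[(1, 4, 0), (2, 3, 0), (4, 2, 1)]


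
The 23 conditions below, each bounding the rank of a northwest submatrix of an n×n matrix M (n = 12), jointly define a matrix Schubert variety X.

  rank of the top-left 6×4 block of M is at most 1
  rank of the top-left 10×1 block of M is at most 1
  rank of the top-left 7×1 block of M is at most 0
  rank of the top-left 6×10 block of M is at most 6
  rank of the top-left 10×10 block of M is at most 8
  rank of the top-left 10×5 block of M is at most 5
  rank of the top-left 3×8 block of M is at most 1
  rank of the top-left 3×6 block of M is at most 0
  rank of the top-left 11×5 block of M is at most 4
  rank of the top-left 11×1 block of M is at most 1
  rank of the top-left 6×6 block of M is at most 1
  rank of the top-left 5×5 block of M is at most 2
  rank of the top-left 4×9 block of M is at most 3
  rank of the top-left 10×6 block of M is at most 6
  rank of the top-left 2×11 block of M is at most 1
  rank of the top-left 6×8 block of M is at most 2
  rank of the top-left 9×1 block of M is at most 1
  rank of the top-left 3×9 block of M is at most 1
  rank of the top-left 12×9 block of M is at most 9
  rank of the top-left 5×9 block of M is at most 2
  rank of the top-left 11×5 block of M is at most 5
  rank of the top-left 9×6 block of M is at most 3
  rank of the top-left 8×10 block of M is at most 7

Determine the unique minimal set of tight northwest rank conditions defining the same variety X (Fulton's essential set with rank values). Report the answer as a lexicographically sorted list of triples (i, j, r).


Reconstructing r_w from the 23 given conditions:

  i=1: 0 0 0 0 0 0 1 1 1 1 1 1
  i=2: 0 0 0 0 0 0 1 1 1 1 1 2
  i=3: 0 0 0 0 0 0 1 1 1 2 2 3
  i=4: 0 1 1 1 1 1 2 2 2 3 3 4
  i=5: 0 1 1 1 1 1 2 2 2 3 4 5
  i=6: 0 1 1 1 1 1 2 2 3 4 5 6
  i=7: 0 1 2 2 2 2 3 3 4 5 6 7
  i=8: 1 2 3 3 3 3 4 4 5 6 7 8
  i=9: 1 2 3 3 3 3 4 5 6 7 8 9
  i=10: 1 2 3 4 4 4 5 6 7 8 9 10
  i=11: 1 2 3 4 4 5 6 7 8 9 10 11
  i=12: 1 2 3 4 5 6 7 8 9 10 11 12

second differences of R give the permutation w = (7, 12, 10, 2, 11, 9, 3, 1, 8, 4, 6, 5).

|D(w)|=43, |Ess(w)|=9:

[(2, 11, 1), (3, 6, 0), (3, 9, 1), (5, 9, 2), (6, 6, 1), (6, 8, 2), (7, 1, 0), (9, 6, 3), (11, 5, 4)]


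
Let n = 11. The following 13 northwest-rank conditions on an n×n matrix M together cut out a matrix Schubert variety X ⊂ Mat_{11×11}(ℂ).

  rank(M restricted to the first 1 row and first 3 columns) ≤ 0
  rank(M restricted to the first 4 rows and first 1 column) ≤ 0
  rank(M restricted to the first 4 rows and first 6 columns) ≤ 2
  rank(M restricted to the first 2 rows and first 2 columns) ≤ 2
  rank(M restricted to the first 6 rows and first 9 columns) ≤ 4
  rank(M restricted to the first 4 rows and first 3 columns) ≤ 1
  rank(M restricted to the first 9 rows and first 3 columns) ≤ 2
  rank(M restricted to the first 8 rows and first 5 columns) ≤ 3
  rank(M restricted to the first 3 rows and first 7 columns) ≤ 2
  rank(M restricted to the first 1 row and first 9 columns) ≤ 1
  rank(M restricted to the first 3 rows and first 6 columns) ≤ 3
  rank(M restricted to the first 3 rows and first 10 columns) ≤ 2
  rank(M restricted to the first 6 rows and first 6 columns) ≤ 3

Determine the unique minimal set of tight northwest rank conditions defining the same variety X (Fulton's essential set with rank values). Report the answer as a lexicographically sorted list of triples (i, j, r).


Computing R[i][j] = min implied NW-rank bound (n=11, 13 conditions):

  i=1: 0 | 0 | 0 | 1 | 1 | 1 | 1 | 1 | 1 | 1 | 1
  i=2: 0 | 1 | 1 | 2 | 2 | 2 | 2 | 2 | 2 | 2 | 2
  i=3: 0 | 1 | 1 | 2 | 2 | 2 | 2 | 2 | 2 | 2 | 3
  i=4: 0 | 1 | 1 | 2 | 2 | 2 | 3 | 3 | 3 | 3 | 4
  i=5: 1 | 2 | 2 | 3 | 3 | 3 | 4 | 4 | 4 | 4 | 5
  i=6: 1 | 2 | 2 | 3 | 3 | 3 | 4 | 4 | 4 | 5 | 6
  i=7: 1 | 2 | 2 | 3 | 3 | 4 | 5 | 5 | 5 | 6 | 7
  i=8: 1 | 2 | 2 | 3 | 3 | 4 | 5 | 6 | 6 | 7 | 8
  i=9: 1 | 2 | 2 | 3 | 4 | 5 | 6 | 7 | 7 | 8 | 9
  i=10: 1 | 2 | 3 | 4 | 5 | 6 | 7 | 8 | 8 | 9 | 10
  i=11: 1 | 2 | 3 | 4 | 5 | 6 | 7 | 8 | 9 | 10 | 11

so w = (4, 2, 11, 7, 1, 10, 6, 8, 5, 3, 9).

Fulton essential set (9 of the 26 Rothe cells):

[(1, 3, 0), (3, 10, 2), (4, 1, 0), (4, 3, 1), (4, 6, 2), (6, 6, 3), (6, 9, 4), (8, 5, 3), (9, 3, 2)]


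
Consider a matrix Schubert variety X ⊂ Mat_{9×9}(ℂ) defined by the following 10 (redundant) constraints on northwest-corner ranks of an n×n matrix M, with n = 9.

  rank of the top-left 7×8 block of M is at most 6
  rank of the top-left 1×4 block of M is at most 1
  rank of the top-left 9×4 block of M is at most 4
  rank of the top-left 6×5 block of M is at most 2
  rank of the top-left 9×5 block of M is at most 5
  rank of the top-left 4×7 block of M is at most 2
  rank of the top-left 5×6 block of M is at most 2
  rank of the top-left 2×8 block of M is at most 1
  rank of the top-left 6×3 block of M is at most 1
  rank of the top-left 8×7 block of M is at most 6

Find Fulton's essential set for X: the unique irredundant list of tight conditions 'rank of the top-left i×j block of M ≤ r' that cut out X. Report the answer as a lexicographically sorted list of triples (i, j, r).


The tightest implied rank at each (i,j), from the 10 conditions:

  i=1: 1, 1, 1, 1, 1, 1, 1, 1, 1
  i=2: 1, 1, 1, 1, 1, 1, 1, 1, 2
  i=3: 1, 1, 1, 2, 2, 2, 2, 2, 3
  i=4: 1, 1, 1, 2, 2, 2, 2, 3, 4
  i=5: 1, 1, 1, 2, 2, 2, 3, 4, 5
  i=6: 1, 1, 1, 2, 2, 3, 4, 5, 6
  i=7: 1, 2, 2, 3, 3, 4, 5, 6, 7
  i=8: 1, 2, 3, 4, 4, 5, 6, 7, 8
  i=9: 1, 2, 3, 4, 5, 6, 7, 8, 9

hence w(1..9) = (1, 9, 4, 8, 7, 6, 2, 3, 5).

5 SE-corners of the 21-cell Rothe diagram give Ess(w):

[(2, 8, 1), (4, 7, 2), (5, 6, 2), (6, 3, 1), (6, 5, 2)]


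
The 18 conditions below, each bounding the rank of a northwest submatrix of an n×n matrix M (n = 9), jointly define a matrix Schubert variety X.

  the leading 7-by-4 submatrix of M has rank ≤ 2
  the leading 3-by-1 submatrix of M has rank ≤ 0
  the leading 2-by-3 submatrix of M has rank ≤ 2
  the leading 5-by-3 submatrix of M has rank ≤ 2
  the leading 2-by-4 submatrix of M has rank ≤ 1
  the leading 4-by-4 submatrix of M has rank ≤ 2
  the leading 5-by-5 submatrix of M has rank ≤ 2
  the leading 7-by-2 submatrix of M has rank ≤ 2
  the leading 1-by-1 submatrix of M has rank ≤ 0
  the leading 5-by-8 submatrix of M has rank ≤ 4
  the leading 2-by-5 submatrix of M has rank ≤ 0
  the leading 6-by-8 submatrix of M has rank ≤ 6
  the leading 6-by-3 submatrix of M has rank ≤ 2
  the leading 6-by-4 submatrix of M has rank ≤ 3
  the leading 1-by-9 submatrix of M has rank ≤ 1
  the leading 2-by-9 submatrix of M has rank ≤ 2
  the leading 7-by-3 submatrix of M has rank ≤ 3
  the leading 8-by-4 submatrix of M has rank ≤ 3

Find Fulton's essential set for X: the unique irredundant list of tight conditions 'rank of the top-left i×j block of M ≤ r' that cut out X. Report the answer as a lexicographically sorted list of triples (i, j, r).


The tightest implied rank at each (i,j), from the 18 conditions:

  row 1: 0, 0, 0, 0, 0, 1, 1, 1, 1
  row 2: 0, 0, 0, 0, 0, 1, 2, 2, 2
  row 3: 0, 1, 1, 1, 1, 2, 3, 3, 3
  row 4: 1, 2, 2, 2, 2, 3, 4, 4, 4
  row 5: 1, 2, 2, 2, 2, 3, 4, 4, 5
  row 6: 1, 2, 2, 2, 3, 4, 5, 5, 6
  row 7: 1, 2, 2, 2, 3, 4, 5, 6, 7
  row 8: 1, 2, 3, 3, 4, 5, 6, 7, 8
  row 9: 1, 2, 3, 4, 5, 6, 7, 8, 9

hence w(1..9) = (6, 7, 2, 1, 9, 5, 8, 3, 4).

|D(w)|=19, |Ess(w)|=5:

[(2, 5, 0), (3, 1, 0), (5, 5, 2), (5, 8, 4), (7, 4, 2)]


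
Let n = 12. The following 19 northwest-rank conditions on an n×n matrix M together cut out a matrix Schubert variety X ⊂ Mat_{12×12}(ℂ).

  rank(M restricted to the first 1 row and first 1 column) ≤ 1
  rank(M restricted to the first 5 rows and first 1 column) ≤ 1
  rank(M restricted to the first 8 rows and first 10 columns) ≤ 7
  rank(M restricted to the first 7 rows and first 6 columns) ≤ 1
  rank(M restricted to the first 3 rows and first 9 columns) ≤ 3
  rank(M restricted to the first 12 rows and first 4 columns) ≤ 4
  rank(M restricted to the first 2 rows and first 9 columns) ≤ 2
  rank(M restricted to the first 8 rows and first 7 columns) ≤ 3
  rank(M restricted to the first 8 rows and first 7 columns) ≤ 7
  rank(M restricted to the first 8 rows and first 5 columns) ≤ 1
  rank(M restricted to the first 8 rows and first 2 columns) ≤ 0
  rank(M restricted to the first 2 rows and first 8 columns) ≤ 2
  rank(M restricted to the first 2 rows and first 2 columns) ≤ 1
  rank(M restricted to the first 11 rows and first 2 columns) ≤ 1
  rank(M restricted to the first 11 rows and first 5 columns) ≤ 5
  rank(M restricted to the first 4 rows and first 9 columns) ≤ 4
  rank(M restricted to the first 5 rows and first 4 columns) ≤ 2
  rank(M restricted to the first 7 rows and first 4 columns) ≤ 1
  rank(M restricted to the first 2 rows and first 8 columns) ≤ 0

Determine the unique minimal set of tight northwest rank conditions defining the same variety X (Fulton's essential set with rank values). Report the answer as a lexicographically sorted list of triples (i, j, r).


Recovering R(i,j) via the rank-extension bound from the 19 conditions:

  R[1]: 0  0  0  0  0  0  0  0  1  1  1  1
  R[2]: 0  0  0  0  0  0  0  0  1  2  2  2
  R[3]: 0  0  1  1  1  1  1  1  2  3  3  3
  R[4]: 0  0  1  1  1  1  2  2  3  4  4  4
  R[5]: 0  0  1  1  1  1  2  3  4  5  5  5
  R[6]: 0  0  1  1  1  1  2  3  4  5  6  6
  R[7]: 0  0  1  1  1  1  2  3  4  5  6  7
  R[8]: 0  0  1  1  1  2  3  4  5  6  7  8
  R[9]: 1  1  2  2  2  3  4  5  6  7  8  9
  R[10]: 1  1  2  3  3  4  5  6  7  8  9  10
  R[11]: 1  1  2  3  4  5  6  7  8  9  10  11
  R[12]: 1  2  3  4  5  6  7  8  9  10  11  12

so w = (9, 10, 3, 7, 8, 11, 12, 6, 1, 4, 5, 2).

ℓ(w)=44; the 5 essential cells (i,j,r):

[(2, 8, 0), (7, 6, 1), (8, 2, 0), (8, 5, 1), (11, 2, 1)]


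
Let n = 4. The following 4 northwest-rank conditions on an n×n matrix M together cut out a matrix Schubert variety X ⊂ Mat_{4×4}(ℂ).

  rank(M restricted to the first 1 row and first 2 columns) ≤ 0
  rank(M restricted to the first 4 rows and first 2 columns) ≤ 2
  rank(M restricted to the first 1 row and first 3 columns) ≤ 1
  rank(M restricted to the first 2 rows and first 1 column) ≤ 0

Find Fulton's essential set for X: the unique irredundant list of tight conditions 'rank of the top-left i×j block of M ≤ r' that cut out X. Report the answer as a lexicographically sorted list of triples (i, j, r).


Reconstructing r_w from the 4 given conditions:

  0, 0, 1, 1
  0, 1, 2, 2
  1, 2, 3, 3
  1, 2, 3, 4

hence w(1..4) = (3, 2, 1, 4).

ℓ(w)=3; the 2 essential cells (i,j,r):

[(1, 2, 0), (2, 1, 0)]


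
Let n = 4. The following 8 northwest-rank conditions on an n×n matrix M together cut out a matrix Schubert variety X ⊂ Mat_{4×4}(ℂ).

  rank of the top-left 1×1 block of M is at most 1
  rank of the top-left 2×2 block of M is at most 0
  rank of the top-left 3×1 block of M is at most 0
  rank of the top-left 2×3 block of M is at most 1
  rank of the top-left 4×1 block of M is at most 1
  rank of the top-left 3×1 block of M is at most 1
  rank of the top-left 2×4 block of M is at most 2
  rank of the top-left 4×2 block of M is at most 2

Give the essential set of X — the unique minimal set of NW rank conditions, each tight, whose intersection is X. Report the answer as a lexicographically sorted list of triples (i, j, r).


Propagating the 8 rank bounds to every northwest block:

  0 0 1 1
  0 0 1 2
  0 1 2 3
  1 2 3 4

reading off 1-entries of Δ²R: w = (3, 4, 2, 1).

ℓ(w)=5; the 2 essential cells (i,j,r):

[(2, 2, 0), (3, 1, 0)]


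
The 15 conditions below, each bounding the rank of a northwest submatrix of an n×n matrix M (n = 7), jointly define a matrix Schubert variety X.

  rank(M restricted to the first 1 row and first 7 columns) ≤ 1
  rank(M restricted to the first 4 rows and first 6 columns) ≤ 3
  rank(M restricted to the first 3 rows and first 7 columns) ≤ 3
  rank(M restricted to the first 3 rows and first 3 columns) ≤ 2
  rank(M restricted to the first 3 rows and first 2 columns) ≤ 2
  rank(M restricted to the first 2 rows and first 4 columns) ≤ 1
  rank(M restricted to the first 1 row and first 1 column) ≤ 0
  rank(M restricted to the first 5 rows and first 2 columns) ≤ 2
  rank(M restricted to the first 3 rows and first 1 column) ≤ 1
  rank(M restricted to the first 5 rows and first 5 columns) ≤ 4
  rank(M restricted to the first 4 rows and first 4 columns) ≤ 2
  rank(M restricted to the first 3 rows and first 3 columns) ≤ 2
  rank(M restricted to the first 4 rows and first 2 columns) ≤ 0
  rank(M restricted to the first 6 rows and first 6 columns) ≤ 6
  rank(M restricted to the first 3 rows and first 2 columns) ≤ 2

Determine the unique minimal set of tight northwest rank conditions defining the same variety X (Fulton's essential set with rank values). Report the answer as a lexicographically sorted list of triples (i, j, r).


Propagating the 15 rank bounds to every northwest block:

  row 1: 0, 0, 1, 1, 1, 1, 1
  row 2: 0, 0, 1, 1, 2, 2, 2
  row 3: 0, 0, 1, 2, 3, 3, 3
  row 4: 0, 0, 1, 2, 3, 3, 4
  row 5: 1, 1, 2, 3, 4, 4, 5
  row 6: 1, 2, 3, 4, 5, 5, 6
  row 7: 1, 2, 3, 4, 5, 6, 7

hence w(1..7) = (3, 5, 4, 7, 1, 2, 6).

ℓ(w)=10; the 3 essential cells (i,j,r):

[(2, 4, 1), (4, 2, 0), (4, 6, 3)]
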